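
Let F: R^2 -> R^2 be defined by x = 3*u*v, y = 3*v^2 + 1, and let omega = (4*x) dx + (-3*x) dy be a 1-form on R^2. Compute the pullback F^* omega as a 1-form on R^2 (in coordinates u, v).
F^* omega = (36*u*v^2) du + (18*u*v*(2*u - 3*v)) dv

Using F^*(f dg) = (f ∘ F) d(g ∘ F), substitute each coordinate x_i by F_i(u, v) in f_i, and replace dx_i by d F_i = (∂F_i/∂u) du + (∂F_i/∂v) dv.
  For the x component: f_1(F) = 12*u*v; d F_1 = (3*v) du + (3*u) dv
  For the y component: f_2(F) = -9*u*v; d F_2 = (0) du + (6*v) dv
Combining and collecting du, dv coefficients:
  coeff of du: 36*u*v^2
  coeff of dv: 18*u*v*(2*u - 3*v)
F^* omega = (36*u*v^2) du + (18*u*v*(2*u - 3*v)) dv.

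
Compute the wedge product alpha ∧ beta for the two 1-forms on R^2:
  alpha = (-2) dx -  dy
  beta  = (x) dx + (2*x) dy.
alpha ∧ beta = (-3*x) dx ∧ dy

Distribute the wedge, using dx_i ∧ dx_j = -dx_j ∧ dx_i and dx_i ∧ dx_i = 0. For each pair (i, j) with i < j, the coefficient of dx_i ∧ dx_j in alpha ∧ beta is (alpha_i * beta_j - alpha_j * beta_i). Collecting: alpha ∧ beta = (-3*x) dx ∧ dy.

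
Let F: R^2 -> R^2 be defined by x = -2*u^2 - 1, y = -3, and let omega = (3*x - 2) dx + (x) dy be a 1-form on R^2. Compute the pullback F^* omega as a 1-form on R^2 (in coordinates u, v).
F^* omega = (24*u^3 + 20*u) du

Using F^*(f dg) = (f ∘ F) d(g ∘ F), substitute each coordinate x_i by F_i(u, v) in f_i, and replace dx_i by d F_i = (∂F_i/∂u) du + (∂F_i/∂v) dv.
  For the x component: f_1(F) = -6*u^2 - 5; d F_1 = (-4*u) du + (0) dv
  For the y component: f_2(F) = -2*u^2 - 1; d F_2 = (0) du + (0) dv
Combining and collecting du, dv coefficients:
  coeff of du: 24*u^3 + 20*u
  coeff of dv: 0
F^* omega = (24*u^3 + 20*u) du.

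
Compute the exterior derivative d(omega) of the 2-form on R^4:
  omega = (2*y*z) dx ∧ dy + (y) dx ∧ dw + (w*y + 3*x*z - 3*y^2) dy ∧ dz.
d(omega) = (2*y + 3*z) dx ∧ dy ∧ dz + (-1) dx ∧ dy ∧ dw + (y) dy ∧ dz ∧ dw

For a 2-form omega = sum_{i<j} g_{ij} dx_i ∧ dx_j, the exterior derivative is
  d(omega) = sum_{i<j} d(g_{ij}) ∧ dx_i ∧ dx_j = sum_{i<j, k} (∂g_{ij}/∂x_k) dx_k ∧ dx_i ∧ dx_j.
Expand each term, using dx_k ∧ dx_i ∧ dx_j = sgn(permutation) dx_{(a)} ∧ dx_{(b)} ∧ dx_{(c)} with (a < b < c) sorted:
  d(2*y*z) includes (∂/∂z)(2*y*z) dz = (2*y) dz, which multiplied by dx ∧ dy gives (2*y) dx ∧ dy ∧ dz
  d(y) includes (∂/∂y)(y) dy = (1) dy, which multiplied by dx ∧ dw gives (-1) dx ∧ dy ∧ dw
  d(w*y + 3*x*z - 3*y^2) includes (∂/∂x)(w*y + 3*x*z - 3*y^2) dx = (3*z) dx, which multiplied by dy ∧ dz gives (3*z) dx ∧ dy ∧ dz
  d(w*y + 3*x*z - 3*y^2) includes (∂/∂w)(w*y + 3*x*z - 3*y^2) dw = (y) dw, which multiplied by dy ∧ dz gives (y) dy ∧ dz ∧ dw
Collecting like 3-forms: d(omega) = (2*y + 3*z) dx ∧ dy ∧ dz + (-1) dx ∧ dy ∧ dw + (y) dy ∧ dz ∧ dw.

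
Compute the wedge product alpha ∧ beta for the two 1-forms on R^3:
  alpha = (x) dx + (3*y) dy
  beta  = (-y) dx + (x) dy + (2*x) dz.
alpha ∧ beta = (x^2 + 3*y^2) dx ∧ dy + (2*x^2) dx ∧ dz + (6*x*y) dy ∧ dz

Distribute the wedge, using dx_i ∧ dx_j = -dx_j ∧ dx_i and dx_i ∧ dx_i = 0. For each pair (i, j) with i < j, the coefficient of dx_i ∧ dx_j in alpha ∧ beta is (alpha_i * beta_j - alpha_j * beta_i). Collecting: alpha ∧ beta = (x^2 + 3*y^2) dx ∧ dy + (2*x^2) dx ∧ dz + (6*x*y) dy ∧ dz.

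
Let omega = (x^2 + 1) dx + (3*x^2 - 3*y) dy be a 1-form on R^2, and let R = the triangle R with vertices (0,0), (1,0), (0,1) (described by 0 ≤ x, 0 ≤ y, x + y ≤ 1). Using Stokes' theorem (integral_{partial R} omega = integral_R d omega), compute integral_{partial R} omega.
integral_(partial R) omega = 1

Stokes: integral_partial_R omega = integral_R d omega with d omega = (∂Q/∂x - ∂P/∂y) dx ∧ dy.
  ∂Q/∂x = 6*x
  ∂P/∂y = 0
  integrand = ∂Q/∂x - ∂P/∂y = 6*x.
Integrating over R: integral_0^1 integral_0^{1-x} (6*x) dy dx = 1.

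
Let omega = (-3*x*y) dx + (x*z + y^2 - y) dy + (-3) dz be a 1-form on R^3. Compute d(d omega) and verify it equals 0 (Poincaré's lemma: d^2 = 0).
d(d omega) = 0

Step 1: d omega = sum_{i<j} (∂f_j/∂x_i - ∂f_i/∂x_j) dx_i ∧ dx_j:
  coeff of dx ∧ dy: 3*x + z
  coeff of dx ∧ dz: 0
  coeff of dy ∧ dz: -x
Step 2: Apply d again to each 2-form coefficient. The only possible 3-form in R^3 is dx ∧ dy ∧ dz, with coefficient
  ∂(coeff of dy∧dz)/∂x - ∂(coeff of dx∧dz)/∂y + ∂(coeff of dx∧dy)/∂z
  = ∂/∂x (-x) - ∂/∂y (0) + ∂/∂z (3*x + z).
Each of these terms simplifies to sums of mixed partials that cancel in pairs. The result is 0 (by equality of mixed partials for smooth functions — Schwarz / Clairaut).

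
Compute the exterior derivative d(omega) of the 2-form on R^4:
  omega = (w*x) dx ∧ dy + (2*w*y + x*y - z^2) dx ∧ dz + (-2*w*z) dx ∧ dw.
d(omega) = (x) dx ∧ dy ∧ dw + (-2*w - x) dx ∧ dy ∧ dz + (2*w + 2*y) dx ∧ dz ∧ dw

For a 2-form omega = sum_{i<j} g_{ij} dx_i ∧ dx_j, the exterior derivative is
  d(omega) = sum_{i<j} d(g_{ij}) ∧ dx_i ∧ dx_j = sum_{i<j, k} (∂g_{ij}/∂x_k) dx_k ∧ dx_i ∧ dx_j.
Expand each term, using dx_k ∧ dx_i ∧ dx_j = sgn(permutation) dx_{(a)} ∧ dx_{(b)} ∧ dx_{(c)} with (a < b < c) sorted:
  d(w*x) includes (∂/∂w)(w*x) dw = (x) dw, which multiplied by dx ∧ dy gives (x) dx ∧ dy ∧ dw
  d(2*w*y + x*y - z^2) includes (∂/∂y)(2*w*y + x*y - z^2) dy = (2*w + x) dy, which multiplied by dx ∧ dz gives (-2*w - x) dx ∧ dy ∧ dz
  d(2*w*y + x*y - z^2) includes (∂/∂w)(2*w*y + x*y - z^2) dw = (2*y) dw, which multiplied by dx ∧ dz gives (2*y) dx ∧ dz ∧ dw
  d(-2*w*z) includes (∂/∂z)(-2*w*z) dz = (-2*w) dz, which multiplied by dx ∧ dw gives (2*w) dx ∧ dz ∧ dw
Collecting like 3-forms: d(omega) = (x) dx ∧ dy ∧ dw + (-2*w - x) dx ∧ dy ∧ dz + (2*w + 2*y) dx ∧ dz ∧ dw.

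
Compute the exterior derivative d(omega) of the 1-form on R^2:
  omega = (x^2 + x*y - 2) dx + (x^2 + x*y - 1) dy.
d(omega) = (x + y) dx ∧ dy

For a 1-form omega = sum_i f_i dx_i, the exterior derivative is
  d(omega) = sum_{i < j} (∂f_j/∂x_i - ∂f_i/∂x_j) dx_i ∧ dx_j.
  coefficient of dx ∧ dy: ∂f_2/∂x - ∂f_1/∂y = ∂(x^2 + x*y - 1)/∂x - ∂(x^2 + x*y - 2)/∂y = x + y
Assembling: d(omega) = (x + y) dx ∧ dy.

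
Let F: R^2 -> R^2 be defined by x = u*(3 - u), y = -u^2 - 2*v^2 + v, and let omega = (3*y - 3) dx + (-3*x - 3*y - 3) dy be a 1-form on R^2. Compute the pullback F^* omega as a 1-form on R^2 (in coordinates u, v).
F^* omega = (-6*u^3 + 9*u^2 + 12*u - 18*v^2 + 9*v - 9) du + (-24*u^2*v + 6*u^2 + 36*u*v - 9*u - 24*v^3 + 18*v^2 + 9*v - 3) dv

Using F^*(f dg) = (f ∘ F) d(g ∘ F), substitute each coordinate x_i by F_i(u, v) in f_i, and replace dx_i by d F_i = (∂F_i/∂u) du + (∂F_i/∂v) dv.
  For the x component: f_1(F) = -3*u^2 - 6*v^2 + 3*v - 3; d F_1 = (3 - 2*u) du + (0) dv
  For the y component: f_2(F) = 6*u^2 - 9*u + 6*v^2 - 3*v - 3; d F_2 = (-2*u) du + (1 - 4*v) dv
Combining and collecting du, dv coefficients:
  coeff of du: -6*u^3 + 9*u^2 + 12*u - 18*v^2 + 9*v - 9
  coeff of dv: -24*u^2*v + 6*u^2 + 36*u*v - 9*u - 24*v^3 + 18*v^2 + 9*v - 3
F^* omega = (-6*u^3 + 9*u^2 + 12*u - 18*v^2 + 9*v - 9) du + (-24*u^2*v + 6*u^2 + 36*u*v - 9*u - 24*v^3 + 18*v^2 + 9*v - 3) dv.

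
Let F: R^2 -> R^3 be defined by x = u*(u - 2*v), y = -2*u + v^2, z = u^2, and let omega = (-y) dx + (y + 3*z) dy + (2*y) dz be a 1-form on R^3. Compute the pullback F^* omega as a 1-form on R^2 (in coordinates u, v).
F^* omega = (-10*u^2 + 2*u*v^2 - 4*u*v + 4*u + 2*v^3 - 2*v^2) du + (6*u^2*v - 4*u^2 + 2*u*v^2 - 4*u*v + 2*v^3) dv

Using F^*(f dg) = (f ∘ F) d(g ∘ F), substitute each coordinate x_i by F_i(u, v) in f_i, and replace dx_i by d F_i = (∂F_i/∂u) du + (∂F_i/∂v) dv.
  For the x component: f_1(F) = 2*u - v^2; d F_1 = (2*u - 2*v) du + (-2*u) dv
  For the y component: f_2(F) = 3*u^2 - 2*u + v^2; d F_2 = (-2) du + (2*v) dv
  For the z component: f_3(F) = -4*u + 2*v^2; d F_3 = (2*u) du + (0) dv
Combining and collecting du, dv coefficients:
  coeff of du: -10*u^2 + 2*u*v^2 - 4*u*v + 4*u + 2*v^3 - 2*v^2
  coeff of dv: 6*u^2*v - 4*u^2 + 2*u*v^2 - 4*u*v + 2*v^3
F^* omega = (-10*u^2 + 2*u*v^2 - 4*u*v + 4*u + 2*v^3 - 2*v^2) du + (6*u^2*v - 4*u^2 + 2*u*v^2 - 4*u*v + 2*v^3) dv.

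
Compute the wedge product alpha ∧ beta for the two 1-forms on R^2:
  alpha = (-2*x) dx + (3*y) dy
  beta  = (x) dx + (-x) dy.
alpha ∧ beta = (x*(2*x - 3*y)) dx ∧ dy

Distribute the wedge, using dx_i ∧ dx_j = -dx_j ∧ dx_i and dx_i ∧ dx_i = 0. For each pair (i, j) with i < j, the coefficient of dx_i ∧ dx_j in alpha ∧ beta is (alpha_i * beta_j - alpha_j * beta_i). Collecting: alpha ∧ beta = (x*(2*x - 3*y)) dx ∧ dy.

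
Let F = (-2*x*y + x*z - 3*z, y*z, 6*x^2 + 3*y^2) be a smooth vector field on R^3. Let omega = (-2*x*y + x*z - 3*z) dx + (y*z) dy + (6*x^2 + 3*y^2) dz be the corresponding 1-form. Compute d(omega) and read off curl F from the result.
d(omega) = (5*y) dy ∧ dz + (-11*x - 3) dz ∧ dx + (2*x) dx ∧ dy; curl F = (5*y, -11*x - 3, 2*x)

d omega = sum_{i<j} (∂f_j/∂x_i - ∂f_i/∂x_j) dx_i ∧ dx_j. Under the identification (dy ∧ dz, dz ∧ dx, dx ∧ dy) ↔ (e_x, e_y, e_z), the coefficients are exactly the components of curl F. Compute:
  ∂R/∂y - ∂Q/∂z = (6*y) - (y) = 5*y
  ∂P/∂z - ∂R/∂x = (x - 3) - (12*x) = -11*x - 3
  ∂Q/∂x - ∂P/∂y = (0) - (-2*x) = 2*x.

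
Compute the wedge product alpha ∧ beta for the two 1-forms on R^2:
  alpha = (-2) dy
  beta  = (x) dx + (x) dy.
alpha ∧ beta = (2*x) dx ∧ dy

Distribute the wedge, using dx_i ∧ dx_j = -dx_j ∧ dx_i and dx_i ∧ dx_i = 0. For each pair (i, j) with i < j, the coefficient of dx_i ∧ dx_j in alpha ∧ beta is (alpha_i * beta_j - alpha_j * beta_i). Collecting: alpha ∧ beta = (2*x) dx ∧ dy.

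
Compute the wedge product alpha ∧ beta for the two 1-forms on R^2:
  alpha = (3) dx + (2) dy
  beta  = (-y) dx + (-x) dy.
alpha ∧ beta = (-3*x + 2*y) dx ∧ dy

Distribute the wedge, using dx_i ∧ dx_j = -dx_j ∧ dx_i and dx_i ∧ dx_i = 0. For each pair (i, j) with i < j, the coefficient of dx_i ∧ dx_j in alpha ∧ beta is (alpha_i * beta_j - alpha_j * beta_i). Collecting: alpha ∧ beta = (-3*x + 2*y) dx ∧ dy.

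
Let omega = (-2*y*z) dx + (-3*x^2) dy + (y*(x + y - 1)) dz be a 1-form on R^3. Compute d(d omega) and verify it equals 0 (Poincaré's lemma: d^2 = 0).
d(d omega) = 0

Step 1: d omega = sum_{i<j} (∂f_j/∂x_i - ∂f_i/∂x_j) dx_i ∧ dx_j:
  coeff of dx ∧ dy: -6*x + 2*z
  coeff of dx ∧ dz: 3*y
  coeff of dy ∧ dz: x + 2*y - 1
Step 2: Apply d again to each 2-form coefficient. The only possible 3-form in R^3 is dx ∧ dy ∧ dz, with coefficient
  ∂(coeff of dy∧dz)/∂x - ∂(coeff of dx∧dz)/∂y + ∂(coeff of dx∧dy)/∂z
  = ∂/∂x (x + 2*y - 1) - ∂/∂y (3*y) + ∂/∂z (-6*x + 2*z).
Each of these terms simplifies to sums of mixed partials that cancel in pairs. The result is 0 (by equality of mixed partials for smooth functions — Schwarz / Clairaut).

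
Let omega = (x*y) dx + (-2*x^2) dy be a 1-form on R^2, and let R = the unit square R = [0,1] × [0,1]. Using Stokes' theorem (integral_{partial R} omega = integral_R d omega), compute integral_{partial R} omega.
integral_(partial R) omega = -5/2

Stokes: integral_partial_R omega = integral_R d omega with d omega = (∂Q/∂x - ∂P/∂y) dx ∧ dy.
  ∂Q/∂x = -4*x
  ∂P/∂y = x
  integrand = ∂Q/∂x - ∂P/∂y = -5*x.
Integrating over R: integral_0^1 integral_0^1 (-5*x) dx dy = -5/2.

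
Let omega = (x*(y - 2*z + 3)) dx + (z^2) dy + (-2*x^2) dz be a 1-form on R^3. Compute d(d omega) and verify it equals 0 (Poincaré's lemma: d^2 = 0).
d(d omega) = 0

Step 1: d omega = sum_{i<j} (∂f_j/∂x_i - ∂f_i/∂x_j) dx_i ∧ dx_j:
  coeff of dx ∧ dy: -x
  coeff of dx ∧ dz: -2*x
  coeff of dy ∧ dz: -2*z
Step 2: Apply d again to each 2-form coefficient. The only possible 3-form in R^3 is dx ∧ dy ∧ dz, with coefficient
  ∂(coeff of dy∧dz)/∂x - ∂(coeff of dx∧dz)/∂y + ∂(coeff of dx∧dy)/∂z
  = ∂/∂x (-2*z) - ∂/∂y (-2*x) + ∂/∂z (-x).
Each of these terms simplifies to sums of mixed partials that cancel in pairs. The result is 0 (by equality of mixed partials for smooth functions — Schwarz / Clairaut).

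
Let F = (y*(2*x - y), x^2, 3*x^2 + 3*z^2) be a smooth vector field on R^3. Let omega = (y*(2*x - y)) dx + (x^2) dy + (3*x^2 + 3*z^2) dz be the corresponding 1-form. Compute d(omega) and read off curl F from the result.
d(omega) = (0) dy ∧ dz + (-6*x) dz ∧ dx + (2*y) dx ∧ dy; curl F = (0, -6*x, 2*y)

d omega = sum_{i<j} (∂f_j/∂x_i - ∂f_i/∂x_j) dx_i ∧ dx_j. Under the identification (dy ∧ dz, dz ∧ dx, dx ∧ dy) ↔ (e_x, e_y, e_z), the coefficients are exactly the components of curl F. Compute:
  ∂R/∂y - ∂Q/∂z = (0) - (0) = 0
  ∂P/∂z - ∂R/∂x = (0) - (6*x) = -6*x
  ∂Q/∂x - ∂P/∂y = (2*x) - (2*x - 2*y) = 2*y.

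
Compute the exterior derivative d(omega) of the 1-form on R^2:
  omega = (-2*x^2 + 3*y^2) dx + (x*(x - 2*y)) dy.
d(omega) = (2*x - 8*y) dx ∧ dy

For a 1-form omega = sum_i f_i dx_i, the exterior derivative is
  d(omega) = sum_{i < j} (∂f_j/∂x_i - ∂f_i/∂x_j) dx_i ∧ dx_j.
  coefficient of dx ∧ dy: ∂f_2/∂x - ∂f_1/∂y = ∂(x*(x - 2*y))/∂x - ∂(-2*x^2 + 3*y^2)/∂y = 2*x - 8*y
Assembling: d(omega) = (2*x - 8*y) dx ∧ dy.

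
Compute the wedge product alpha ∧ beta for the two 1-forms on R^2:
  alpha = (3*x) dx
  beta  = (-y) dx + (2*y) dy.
alpha ∧ beta = (6*x*y) dx ∧ dy

Distribute the wedge, using dx_i ∧ dx_j = -dx_j ∧ dx_i and dx_i ∧ dx_i = 0. For each pair (i, j) with i < j, the coefficient of dx_i ∧ dx_j in alpha ∧ beta is (alpha_i * beta_j - alpha_j * beta_i). Collecting: alpha ∧ beta = (6*x*y) dx ∧ dy.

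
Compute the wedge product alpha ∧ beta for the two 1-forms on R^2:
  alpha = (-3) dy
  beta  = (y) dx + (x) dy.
alpha ∧ beta = (3*y) dx ∧ dy

Distribute the wedge, using dx_i ∧ dx_j = -dx_j ∧ dx_i and dx_i ∧ dx_i = 0. For each pair (i, j) with i < j, the coefficient of dx_i ∧ dx_j in alpha ∧ beta is (alpha_i * beta_j - alpha_j * beta_i). Collecting: alpha ∧ beta = (3*y) dx ∧ dy.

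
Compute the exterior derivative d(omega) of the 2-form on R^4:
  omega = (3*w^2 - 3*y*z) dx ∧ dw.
d(omega) = (3*z) dx ∧ dy ∧ dw + (3*y) dx ∧ dz ∧ dw

For a 2-form omega = sum_{i<j} g_{ij} dx_i ∧ dx_j, the exterior derivative is
  d(omega) = sum_{i<j} d(g_{ij}) ∧ dx_i ∧ dx_j = sum_{i<j, k} (∂g_{ij}/∂x_k) dx_k ∧ dx_i ∧ dx_j.
Expand each term, using dx_k ∧ dx_i ∧ dx_j = sgn(permutation) dx_{(a)} ∧ dx_{(b)} ∧ dx_{(c)} with (a < b < c) sorted:
  d(3*w^2 - 3*y*z) includes (∂/∂y)(3*w^2 - 3*y*z) dy = (-3*z) dy, which multiplied by dx ∧ dw gives (3*z) dx ∧ dy ∧ dw
  d(3*w^2 - 3*y*z) includes (∂/∂z)(3*w^2 - 3*y*z) dz = (-3*y) dz, which multiplied by dx ∧ dw gives (3*y) dx ∧ dz ∧ dw
Collecting like 3-forms: d(omega) = (3*z) dx ∧ dy ∧ dw + (3*y) dx ∧ dz ∧ dw.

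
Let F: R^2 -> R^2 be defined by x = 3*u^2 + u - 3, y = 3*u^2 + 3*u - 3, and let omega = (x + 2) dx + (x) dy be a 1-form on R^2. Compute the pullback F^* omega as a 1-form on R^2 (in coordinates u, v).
F^* omega = (36*u^3 + 24*u^2 - 20*u - 10) du

Using F^*(f dg) = (f ∘ F) d(g ∘ F), substitute each coordinate x_i by F_i(u, v) in f_i, and replace dx_i by d F_i = (∂F_i/∂u) du + (∂F_i/∂v) dv.
  For the x component: f_1(F) = 3*u^2 + u - 1; d F_1 = (6*u + 1) du + (0) dv
  For the y component: f_2(F) = 3*u^2 + u - 3; d F_2 = (6*u + 3) du + (0) dv
Combining and collecting du, dv coefficients:
  coeff of du: 36*u^3 + 24*u^2 - 20*u - 10
  coeff of dv: 0
F^* omega = (36*u^3 + 24*u^2 - 20*u - 10) du.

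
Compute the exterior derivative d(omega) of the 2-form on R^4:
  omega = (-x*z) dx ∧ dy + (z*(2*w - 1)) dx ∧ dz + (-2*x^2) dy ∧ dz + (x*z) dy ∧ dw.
d(omega) = (-5*x) dx ∧ dy ∧ dz + (2*z) dx ∧ dz ∧ dw + (z) dx ∧ dy ∧ dw + (-x) dy ∧ dz ∧ dw

For a 2-form omega = sum_{i<j} g_{ij} dx_i ∧ dx_j, the exterior derivative is
  d(omega) = sum_{i<j} d(g_{ij}) ∧ dx_i ∧ dx_j = sum_{i<j, k} (∂g_{ij}/∂x_k) dx_k ∧ dx_i ∧ dx_j.
Expand each term, using dx_k ∧ dx_i ∧ dx_j = sgn(permutation) dx_{(a)} ∧ dx_{(b)} ∧ dx_{(c)} with (a < b < c) sorted:
  d(-x*z) includes (∂/∂z)(-x*z) dz = (-x) dz, which multiplied by dx ∧ dy gives (-x) dx ∧ dy ∧ dz
  d(z*(2*w - 1)) includes (∂/∂w)(z*(2*w - 1)) dw = (2*z) dw, which multiplied by dx ∧ dz gives (2*z) dx ∧ dz ∧ dw
  d(-2*x^2) includes (∂/∂x)(-2*x^2) dx = (-4*x) dx, which multiplied by dy ∧ dz gives (-4*x) dx ∧ dy ∧ dz
  d(x*z) includes (∂/∂x)(x*z) dx = (z) dx, which multiplied by dy ∧ dw gives (z) dx ∧ dy ∧ dw
  d(x*z) includes (∂/∂z)(x*z) dz = (x) dz, which multiplied by dy ∧ dw gives (-x) dy ∧ dz ∧ dw
Collecting like 3-forms: d(omega) = (-5*x) dx ∧ dy ∧ dz + (2*z) dx ∧ dz ∧ dw + (z) dx ∧ dy ∧ dw + (-x) dy ∧ dz ∧ dw.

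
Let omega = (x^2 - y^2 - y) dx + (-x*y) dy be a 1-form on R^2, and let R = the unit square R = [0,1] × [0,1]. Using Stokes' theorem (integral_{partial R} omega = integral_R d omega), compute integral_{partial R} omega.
integral_(partial R) omega = 3/2

Stokes: integral_partial_R omega = integral_R d omega with d omega = (∂Q/∂x - ∂P/∂y) dx ∧ dy.
  ∂Q/∂x = -y
  ∂P/∂y = -2*y - 1
  integrand = ∂Q/∂x - ∂P/∂y = y + 1.
Integrating over R: integral_0^1 integral_0^1 (y + 1) dx dy = 3/2.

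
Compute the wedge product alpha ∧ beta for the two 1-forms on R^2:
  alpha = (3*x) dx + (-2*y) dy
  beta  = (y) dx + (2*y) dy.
alpha ∧ beta = (2*y*(3*x + y)) dx ∧ dy

Distribute the wedge, using dx_i ∧ dx_j = -dx_j ∧ dx_i and dx_i ∧ dx_i = 0. For each pair (i, j) with i < j, the coefficient of dx_i ∧ dx_j in alpha ∧ beta is (alpha_i * beta_j - alpha_j * beta_i). Collecting: alpha ∧ beta = (2*y*(3*x + y)) dx ∧ dy.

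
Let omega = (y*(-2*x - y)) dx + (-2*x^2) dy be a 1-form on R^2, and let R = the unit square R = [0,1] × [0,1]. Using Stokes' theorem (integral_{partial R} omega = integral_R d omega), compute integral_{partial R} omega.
integral_(partial R) omega = 0

Stokes: integral_partial_R omega = integral_R d omega with d omega = (∂Q/∂x - ∂P/∂y) dx ∧ dy.
  ∂Q/∂x = -4*x
  ∂P/∂y = -2*x - 2*y
  integrand = ∂Q/∂x - ∂P/∂y = -2*x + 2*y.
Integrating over R: integral_0^1 integral_0^1 (-2*x + 2*y) dx dy = 0.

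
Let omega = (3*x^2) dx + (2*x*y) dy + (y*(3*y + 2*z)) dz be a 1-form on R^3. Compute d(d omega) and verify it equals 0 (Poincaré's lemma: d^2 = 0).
d(d omega) = 0

Step 1: d omega = sum_{i<j} (∂f_j/∂x_i - ∂f_i/∂x_j) dx_i ∧ dx_j:
  coeff of dx ∧ dy: 2*y
  coeff of dx ∧ dz: 0
  coeff of dy ∧ dz: 6*y + 2*z
Step 2: Apply d again to each 2-form coefficient. The only possible 3-form in R^3 is dx ∧ dy ∧ dz, with coefficient
  ∂(coeff of dy∧dz)/∂x - ∂(coeff of dx∧dz)/∂y + ∂(coeff of dx∧dy)/∂z
  = ∂/∂x (6*y + 2*z) - ∂/∂y (0) + ∂/∂z (2*y).
Each of these terms simplifies to sums of mixed partials that cancel in pairs. The result is 0 (by equality of mixed partials for smooth functions — Schwarz / Clairaut).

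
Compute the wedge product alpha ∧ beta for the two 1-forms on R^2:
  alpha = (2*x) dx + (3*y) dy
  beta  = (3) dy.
alpha ∧ beta = (6*x) dx ∧ dy

Distribute the wedge, using dx_i ∧ dx_j = -dx_j ∧ dx_i and dx_i ∧ dx_i = 0. For each pair (i, j) with i < j, the coefficient of dx_i ∧ dx_j in alpha ∧ beta is (alpha_i * beta_j - alpha_j * beta_i). Collecting: alpha ∧ beta = (6*x) dx ∧ dy.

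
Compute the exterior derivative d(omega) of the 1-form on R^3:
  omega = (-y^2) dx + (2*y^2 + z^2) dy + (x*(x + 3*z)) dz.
d(omega) = (2*y) dx ∧ dy + (2*x + 3*z) dx ∧ dz + (-2*z) dy ∧ dz

For a 1-form omega = sum_i f_i dx_i, the exterior derivative is
  d(omega) = sum_{i < j} (∂f_j/∂x_i - ∂f_i/∂x_j) dx_i ∧ dx_j.
  coefficient of dx ∧ dy: ∂f_2/∂x - ∂f_1/∂y = ∂(2*y^2 + z^2)/∂x - ∂(-y^2)/∂y = 2*y
  coefficient of dx ∧ dz: ∂f_3/∂x - ∂f_1/∂z = ∂(x*(x + 3*z))/∂x - ∂(-y^2)/∂z = 2*x + 3*z
  coefficient of dy ∧ dz: ∂f_3/∂y - ∂f_2/∂z = ∂(x*(x + 3*z))/∂y - ∂(2*y^2 + z^2)/∂z = -2*z
Assembling: d(omega) = (2*y) dx ∧ dy + (2*x + 3*z) dx ∧ dz + (-2*z) dy ∧ dz.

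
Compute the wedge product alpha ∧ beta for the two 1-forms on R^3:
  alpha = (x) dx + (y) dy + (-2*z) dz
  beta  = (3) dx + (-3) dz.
alpha ∧ beta = (-3*x + 6*z) dx ∧ dz + (-3*y) dx ∧ dy + (-3*y) dy ∧ dz

Distribute the wedge, using dx_i ∧ dx_j = -dx_j ∧ dx_i and dx_i ∧ dx_i = 0. For each pair (i, j) with i < j, the coefficient of dx_i ∧ dx_j in alpha ∧ beta is (alpha_i * beta_j - alpha_j * beta_i). Collecting: alpha ∧ beta = (-3*x + 6*z) dx ∧ dz + (-3*y) dx ∧ dy + (-3*y) dy ∧ dz.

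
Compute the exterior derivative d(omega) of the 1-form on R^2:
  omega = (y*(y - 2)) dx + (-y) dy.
d(omega) = (2 - 2*y) dx ∧ dy

For a 1-form omega = sum_i f_i dx_i, the exterior derivative is
  d(omega) = sum_{i < j} (∂f_j/∂x_i - ∂f_i/∂x_j) dx_i ∧ dx_j.
  coefficient of dx ∧ dy: ∂f_2/∂x - ∂f_1/∂y = ∂(-y)/∂x - ∂(y*(y - 2))/∂y = 2 - 2*y
Assembling: d(omega) = (2 - 2*y) dx ∧ dy.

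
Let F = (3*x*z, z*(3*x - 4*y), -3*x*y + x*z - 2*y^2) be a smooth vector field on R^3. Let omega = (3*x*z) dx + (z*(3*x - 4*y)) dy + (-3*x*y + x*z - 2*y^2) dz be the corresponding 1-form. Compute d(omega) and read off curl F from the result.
d(omega) = (-6*x) dy ∧ dz + (3*x + 3*y - z) dz ∧ dx + (3*z) dx ∧ dy; curl F = (-6*x, 3*x + 3*y - z, 3*z)

d omega = sum_{i<j} (∂f_j/∂x_i - ∂f_i/∂x_j) dx_i ∧ dx_j. Under the identification (dy ∧ dz, dz ∧ dx, dx ∧ dy) ↔ (e_x, e_y, e_z), the coefficients are exactly the components of curl F. Compute:
  ∂R/∂y - ∂Q/∂z = (-3*x - 4*y) - (3*x - 4*y) = -6*x
  ∂P/∂z - ∂R/∂x = (3*x) - (-3*y + z) = 3*x + 3*y - z
  ∂Q/∂x - ∂P/∂y = (3*z) - (0) = 3*z.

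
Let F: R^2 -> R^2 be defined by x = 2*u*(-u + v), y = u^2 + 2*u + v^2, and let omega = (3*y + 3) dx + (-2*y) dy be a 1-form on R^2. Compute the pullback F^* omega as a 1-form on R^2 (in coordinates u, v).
F^* omega = (-16*u^3 + 6*u^2*v - 36*u^2 - 16*u*v^2 + 12*u*v - 20*u + 6*v^3 - 4*v^2 + 6*v) du + (6*u^3 - 4*u^2*v + 12*u^2 + 6*u*v^2 - 8*u*v + 6*u - 4*v^3) dv

Using F^*(f dg) = (f ∘ F) d(g ∘ F), substitute each coordinate x_i by F_i(u, v) in f_i, and replace dx_i by d F_i = (∂F_i/∂u) du + (∂F_i/∂v) dv.
  For the x component: f_1(F) = 3*u^2 + 6*u + 3*v^2 + 3; d F_1 = (-4*u + 2*v) du + (2*u) dv
  For the y component: f_2(F) = -2*u^2 - 4*u - 2*v^2; d F_2 = (2*u + 2) du + (2*v) dv
Combining and collecting du, dv coefficients:
  coeff of du: -16*u^3 + 6*u^2*v - 36*u^2 - 16*u*v^2 + 12*u*v - 20*u + 6*v^3 - 4*v^2 + 6*v
  coeff of dv: 6*u^3 - 4*u^2*v + 12*u^2 + 6*u*v^2 - 8*u*v + 6*u - 4*v^3
F^* omega = (-16*u^3 + 6*u^2*v - 36*u^2 - 16*u*v^2 + 12*u*v - 20*u + 6*v^3 - 4*v^2 + 6*v) du + (6*u^3 - 4*u^2*v + 12*u^2 + 6*u*v^2 - 8*u*v + 6*u - 4*v^3) dv.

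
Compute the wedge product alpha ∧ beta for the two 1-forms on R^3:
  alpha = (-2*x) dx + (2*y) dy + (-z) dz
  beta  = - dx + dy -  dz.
alpha ∧ beta = (-2*x + 2*y) dx ∧ dy + (2*x - z) dx ∧ dz + (-2*y + z) dy ∧ dz

Distribute the wedge, using dx_i ∧ dx_j = -dx_j ∧ dx_i and dx_i ∧ dx_i = 0. For each pair (i, j) with i < j, the coefficient of dx_i ∧ dx_j in alpha ∧ beta is (alpha_i * beta_j - alpha_j * beta_i). Collecting: alpha ∧ beta = (-2*x + 2*y) dx ∧ dy + (2*x - z) dx ∧ dz + (-2*y + z) dy ∧ dz.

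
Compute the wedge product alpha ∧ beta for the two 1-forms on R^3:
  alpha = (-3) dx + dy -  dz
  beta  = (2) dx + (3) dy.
alpha ∧ beta = (-11) dx ∧ dy + (2) dx ∧ dz + (3) dy ∧ dz

Distribute the wedge, using dx_i ∧ dx_j = -dx_j ∧ dx_i and dx_i ∧ dx_i = 0. For each pair (i, j) with i < j, the coefficient of dx_i ∧ dx_j in alpha ∧ beta is (alpha_i * beta_j - alpha_j * beta_i). Collecting: alpha ∧ beta = (-11) dx ∧ dy + (2) dx ∧ dz + (3) dy ∧ dz.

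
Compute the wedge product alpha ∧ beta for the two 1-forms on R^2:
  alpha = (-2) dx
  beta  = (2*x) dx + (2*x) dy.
alpha ∧ beta = (-4*x) dx ∧ dy

Distribute the wedge, using dx_i ∧ dx_j = -dx_j ∧ dx_i and dx_i ∧ dx_i = 0. For each pair (i, j) with i < j, the coefficient of dx_i ∧ dx_j in alpha ∧ beta is (alpha_i * beta_j - alpha_j * beta_i). Collecting: alpha ∧ beta = (-4*x) dx ∧ dy.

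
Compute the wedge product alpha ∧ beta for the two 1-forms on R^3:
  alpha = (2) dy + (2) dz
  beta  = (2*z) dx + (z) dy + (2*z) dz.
alpha ∧ beta = (-4*z) dx ∧ dy + (2*z) dy ∧ dz + (-4*z) dx ∧ dz

Distribute the wedge, using dx_i ∧ dx_j = -dx_j ∧ dx_i and dx_i ∧ dx_i = 0. For each pair (i, j) with i < j, the coefficient of dx_i ∧ dx_j in alpha ∧ beta is (alpha_i * beta_j - alpha_j * beta_i). Collecting: alpha ∧ beta = (-4*z) dx ∧ dy + (2*z) dy ∧ dz + (-4*z) dx ∧ dz.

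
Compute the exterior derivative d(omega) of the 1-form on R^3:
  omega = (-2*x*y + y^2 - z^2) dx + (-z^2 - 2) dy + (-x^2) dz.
d(omega) = (2*x - 2*y) dx ∧ dy + (-2*x + 2*z) dx ∧ dz + (2*z) dy ∧ dz

For a 1-form omega = sum_i f_i dx_i, the exterior derivative is
  d(omega) = sum_{i < j} (∂f_j/∂x_i - ∂f_i/∂x_j) dx_i ∧ dx_j.
  coefficient of dx ∧ dy: ∂f_2/∂x - ∂f_1/∂y = ∂(-z^2 - 2)/∂x - ∂(-2*x*y + y^2 - z^2)/∂y = 2*x - 2*y
  coefficient of dx ∧ dz: ∂f_3/∂x - ∂f_1/∂z = ∂(-x^2)/∂x - ∂(-2*x*y + y^2 - z^2)/∂z = -2*x + 2*z
  coefficient of dy ∧ dz: ∂f_3/∂y - ∂f_2/∂z = ∂(-x^2)/∂y - ∂(-z^2 - 2)/∂z = 2*z
Assembling: d(omega) = (2*x - 2*y) dx ∧ dy + (-2*x + 2*z) dx ∧ dz + (2*z) dy ∧ dz.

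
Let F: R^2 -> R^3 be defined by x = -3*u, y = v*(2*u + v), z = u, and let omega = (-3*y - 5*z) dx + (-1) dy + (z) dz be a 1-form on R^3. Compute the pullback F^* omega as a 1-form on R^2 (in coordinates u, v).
F^* omega = (18*u*v + 16*u + 9*v^2 - 2*v) du + (-2*u - 2*v) dv

Using F^*(f dg) = (f ∘ F) d(g ∘ F), substitute each coordinate x_i by F_i(u, v) in f_i, and replace dx_i by d F_i = (∂F_i/∂u) du + (∂F_i/∂v) dv.
  For the x component: f_1(F) = -6*u*v - 5*u - 3*v^2; d F_1 = (-3) du + (0) dv
  For the y component: f_2(F) = -1; d F_2 = (2*v) du + (2*u + 2*v) dv
  For the z component: f_3(F) = u; d F_3 = (1) du + (0) dv
Combining and collecting du, dv coefficients:
  coeff of du: 18*u*v + 16*u + 9*v^2 - 2*v
  coeff of dv: -2*u - 2*v
F^* omega = (18*u*v + 16*u + 9*v^2 - 2*v) du + (-2*u - 2*v) dv.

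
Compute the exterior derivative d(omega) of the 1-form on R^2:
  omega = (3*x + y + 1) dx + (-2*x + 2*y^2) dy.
d(omega) = (-3) dx ∧ dy

For a 1-form omega = sum_i f_i dx_i, the exterior derivative is
  d(omega) = sum_{i < j} (∂f_j/∂x_i - ∂f_i/∂x_j) dx_i ∧ dx_j.
  coefficient of dx ∧ dy: ∂f_2/∂x - ∂f_1/∂y = ∂(-2*x + 2*y^2)/∂x - ∂(3*x + y + 1)/∂y = -3
Assembling: d(omega) = (-3) dx ∧ dy.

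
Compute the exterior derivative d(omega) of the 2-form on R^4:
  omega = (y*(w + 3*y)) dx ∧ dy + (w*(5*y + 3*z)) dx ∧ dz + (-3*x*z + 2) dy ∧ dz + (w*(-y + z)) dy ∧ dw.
d(omega) = (y) dx ∧ dy ∧ dw + (-5*w - 3*z) dx ∧ dy ∧ dz + (5*y + 3*z) dx ∧ dz ∧ dw + (-w) dy ∧ dz ∧ dw

For a 2-form omega = sum_{i<j} g_{ij} dx_i ∧ dx_j, the exterior derivative is
  d(omega) = sum_{i<j} d(g_{ij}) ∧ dx_i ∧ dx_j = sum_{i<j, k} (∂g_{ij}/∂x_k) dx_k ∧ dx_i ∧ dx_j.
Expand each term, using dx_k ∧ dx_i ∧ dx_j = sgn(permutation) dx_{(a)} ∧ dx_{(b)} ∧ dx_{(c)} with (a < b < c) sorted:
  d(y*(w + 3*y)) includes (∂/∂w)(y*(w + 3*y)) dw = (y) dw, which multiplied by dx ∧ dy gives (y) dx ∧ dy ∧ dw
  d(w*(5*y + 3*z)) includes (∂/∂y)(w*(5*y + 3*z)) dy = (5*w) dy, which multiplied by dx ∧ dz gives (-5*w) dx ∧ dy ∧ dz
  d(w*(5*y + 3*z)) includes (∂/∂w)(w*(5*y + 3*z)) dw = (5*y + 3*z) dw, which multiplied by dx ∧ dz gives (5*y + 3*z) dx ∧ dz ∧ dw
  d(-3*x*z + 2) includes (∂/∂x)(-3*x*z + 2) dx = (-3*z) dx, which multiplied by dy ∧ dz gives (-3*z) dx ∧ dy ∧ dz
  d(w*(-y + z)) includes (∂/∂z)(w*(-y + z)) dz = (w) dz, which multiplied by dy ∧ dw gives (-w) dy ∧ dz ∧ dw
Collecting like 3-forms: d(omega) = (y) dx ∧ dy ∧ dw + (-5*w - 3*z) dx ∧ dy ∧ dz + (5*y + 3*z) dx ∧ dz ∧ dw + (-w) dy ∧ dz ∧ dw.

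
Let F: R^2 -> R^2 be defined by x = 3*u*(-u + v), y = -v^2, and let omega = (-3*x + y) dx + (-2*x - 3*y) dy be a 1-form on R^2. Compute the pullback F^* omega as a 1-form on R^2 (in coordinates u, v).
F^* omega = (-54*u^3 + 81*u^2*v - 21*u*v^2 - 3*v^3) du + (27*u^3 - 39*u^2*v + 9*u*v^2 - 6*v^3) dv

Using F^*(f dg) = (f ∘ F) d(g ∘ F), substitute each coordinate x_i by F_i(u, v) in f_i, and replace dx_i by d F_i = (∂F_i/∂u) du + (∂F_i/∂v) dv.
  For the x component: f_1(F) = 9*u^2 - 9*u*v - v^2; d F_1 = (-6*u + 3*v) du + (3*u) dv
  For the y component: f_2(F) = 6*u^2 - 6*u*v + 3*v^2; d F_2 = (0) du + (-2*v) dv
Combining and collecting du, dv coefficients:
  coeff of du: -54*u^3 + 81*u^2*v - 21*u*v^2 - 3*v^3
  coeff of dv: 27*u^3 - 39*u^2*v + 9*u*v^2 - 6*v^3
F^* omega = (-54*u^3 + 81*u^2*v - 21*u*v^2 - 3*v^3) du + (27*u^3 - 39*u^2*v + 9*u*v^2 - 6*v^3) dv.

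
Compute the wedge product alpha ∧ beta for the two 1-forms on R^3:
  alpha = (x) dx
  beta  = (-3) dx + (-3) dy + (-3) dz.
alpha ∧ beta = (-3*x) dx ∧ dy + (-3*x) dx ∧ dz

Distribute the wedge, using dx_i ∧ dx_j = -dx_j ∧ dx_i and dx_i ∧ dx_i = 0. For each pair (i, j) with i < j, the coefficient of dx_i ∧ dx_j in alpha ∧ beta is (alpha_i * beta_j - alpha_j * beta_i). Collecting: alpha ∧ beta = (-3*x) dx ∧ dy + (-3*x) dx ∧ dz.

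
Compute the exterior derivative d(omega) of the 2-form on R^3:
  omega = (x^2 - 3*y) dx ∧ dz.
d(omega) = (3) dx ∧ dy ∧ dz

For a 2-form omega = sum_{i<j} g_{ij} dx_i ∧ dx_j, the exterior derivative is
  d(omega) = sum_{i<j} d(g_{ij}) ∧ dx_i ∧ dx_j = sum_{i<j, k} (∂g_{ij}/∂x_k) dx_k ∧ dx_i ∧ dx_j.
Expand each term, using dx_k ∧ dx_i ∧ dx_j = sgn(permutation) dx_{(a)} ∧ dx_{(b)} ∧ dx_{(c)} with (a < b < c) sorted:
  d(x^2 - 3*y) includes (∂/∂y)(x^2 - 3*y) dy = (-3) dy, which multiplied by dx ∧ dz gives (3) dx ∧ dy ∧ dz
Collecting like 3-forms: d(omega) = (3) dx ∧ dy ∧ dz.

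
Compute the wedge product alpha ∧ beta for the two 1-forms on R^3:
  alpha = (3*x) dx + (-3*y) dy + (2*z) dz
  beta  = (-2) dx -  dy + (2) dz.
alpha ∧ beta = (-3*x - 6*y) dx ∧ dy + (6*x + 4*z) dx ∧ dz + (-6*y + 2*z) dy ∧ dz

Distribute the wedge, using dx_i ∧ dx_j = -dx_j ∧ dx_i and dx_i ∧ dx_i = 0. For each pair (i, j) with i < j, the coefficient of dx_i ∧ dx_j in alpha ∧ beta is (alpha_i * beta_j - alpha_j * beta_i). Collecting: alpha ∧ beta = (-3*x - 6*y) dx ∧ dy + (6*x + 4*z) dx ∧ dz + (-6*y + 2*z) dy ∧ dz.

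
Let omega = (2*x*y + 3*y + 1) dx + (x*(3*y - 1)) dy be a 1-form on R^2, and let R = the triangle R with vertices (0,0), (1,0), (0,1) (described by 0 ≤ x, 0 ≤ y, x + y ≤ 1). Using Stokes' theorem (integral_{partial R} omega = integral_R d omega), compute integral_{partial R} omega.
integral_(partial R) omega = -11/6

Stokes: integral_partial_R omega = integral_R d omega with d omega = (∂Q/∂x - ∂P/∂y) dx ∧ dy.
  ∂Q/∂x = 3*y - 1
  ∂P/∂y = 2*x + 3
  integrand = ∂Q/∂x - ∂P/∂y = -2*x + 3*y - 4.
Integrating over R: integral_0^1 integral_0^{1-x} (-2*x + 3*y - 4) dy dx = -11/6.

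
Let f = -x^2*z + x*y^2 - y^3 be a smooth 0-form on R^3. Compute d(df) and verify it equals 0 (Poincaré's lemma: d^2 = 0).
d(df) = 0

Step 1: df = sum_i (∂f/∂x_i) dx_i = (-2*x*z + y^2) dx + (y*(2*x - 3*y)) dy + (-x^2) dz.
Step 2: Apply d again. Using the 1-form formula, the coefficient of dx ∧ dy in d(df) is ∂^2 f/∂x ∂y - ∂^2 f/∂y ∂x = (2*y) - (2*y) = 0 (equality of mixed partials for smooth f).
Similarly for dx ∧ dz and dy ∧ dz — all coefficients vanish. So d(df) = 0.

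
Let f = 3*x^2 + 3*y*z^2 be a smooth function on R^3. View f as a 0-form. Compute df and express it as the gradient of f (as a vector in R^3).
df = (6*x) dx + (3*z^2) dy + (6*y*z) dz; grad f = (6*x, 3*z^2, 6*y*z)

For a 0-form f, d f = (∂f/∂x) dx + (∂f/∂y) dy + (∂f/∂z) dz. The components of the vector representation are exactly the entries of grad f in Cartesian coordinates:
  ∂f/∂x = 6*x
  ∂f/∂y = 3*z^2
  ∂f/∂z = 6*y*z.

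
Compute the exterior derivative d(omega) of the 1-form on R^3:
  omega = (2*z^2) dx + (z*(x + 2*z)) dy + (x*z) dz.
d(omega) = (z) dx ∧ dy + (-3*z) dx ∧ dz + (-x - 4*z) dy ∧ dz

For a 1-form omega = sum_i f_i dx_i, the exterior derivative is
  d(omega) = sum_{i < j} (∂f_j/∂x_i - ∂f_i/∂x_j) dx_i ∧ dx_j.
  coefficient of dx ∧ dy: ∂f_2/∂x - ∂f_1/∂y = ∂(z*(x + 2*z))/∂x - ∂(2*z^2)/∂y = z
  coefficient of dx ∧ dz: ∂f_3/∂x - ∂f_1/∂z = ∂(x*z)/∂x - ∂(2*z^2)/∂z = -3*z
  coefficient of dy ∧ dz: ∂f_3/∂y - ∂f_2/∂z = ∂(x*z)/∂y - ∂(z*(x + 2*z))/∂z = -x - 4*z
Assembling: d(omega) = (z) dx ∧ dy + (-3*z) dx ∧ dz + (-x - 4*z) dy ∧ dz.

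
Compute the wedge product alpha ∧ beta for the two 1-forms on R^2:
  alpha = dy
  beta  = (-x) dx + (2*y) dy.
alpha ∧ beta = (x) dx ∧ dy

Distribute the wedge, using dx_i ∧ dx_j = -dx_j ∧ dx_i and dx_i ∧ dx_i = 0. For each pair (i, j) with i < j, the coefficient of dx_i ∧ dx_j in alpha ∧ beta is (alpha_i * beta_j - alpha_j * beta_i). Collecting: alpha ∧ beta = (x) dx ∧ dy.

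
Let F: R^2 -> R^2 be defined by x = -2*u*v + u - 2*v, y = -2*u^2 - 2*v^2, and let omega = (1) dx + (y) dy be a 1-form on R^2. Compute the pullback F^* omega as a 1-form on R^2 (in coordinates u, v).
F^* omega = (8*u^3 + 8*u*v^2 - 2*v + 1) du + (8*u^2*v - 2*u + 8*v^3 - 2) dv

Using F^*(f dg) = (f ∘ F) d(g ∘ F), substitute each coordinate x_i by F_i(u, v) in f_i, and replace dx_i by d F_i = (∂F_i/∂u) du + (∂F_i/∂v) dv.
  For the x component: f_1(F) = 1; d F_1 = (1 - 2*v) du + (-2*u - 2) dv
  For the y component: f_2(F) = -2*u^2 - 2*v^2; d F_2 = (-4*u) du + (-4*v) dv
Combining and collecting du, dv coefficients:
  coeff of du: 8*u^3 + 8*u*v^2 - 2*v + 1
  coeff of dv: 8*u^2*v - 2*u + 8*v^3 - 2
F^* omega = (8*u^3 + 8*u*v^2 - 2*v + 1) du + (8*u^2*v - 2*u + 8*v^3 - 2) dv.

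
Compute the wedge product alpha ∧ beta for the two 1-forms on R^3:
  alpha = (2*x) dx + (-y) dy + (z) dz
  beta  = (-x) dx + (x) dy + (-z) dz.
alpha ∧ beta = (x*(2*x - y)) dx ∧ dy + (-x*z) dx ∧ dz + (z*(-x + y)) dy ∧ dz

Distribute the wedge, using dx_i ∧ dx_j = -dx_j ∧ dx_i and dx_i ∧ dx_i = 0. For each pair (i, j) with i < j, the coefficient of dx_i ∧ dx_j in alpha ∧ beta is (alpha_i * beta_j - alpha_j * beta_i). Collecting: alpha ∧ beta = (x*(2*x - y)) dx ∧ dy + (-x*z) dx ∧ dz + (z*(-x + y)) dy ∧ dz.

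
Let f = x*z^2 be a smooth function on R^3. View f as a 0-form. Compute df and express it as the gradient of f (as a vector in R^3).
df = (z^2) dx + (0) dy + (2*x*z) dz; grad f = (z^2, 0, 2*x*z)

For a 0-form f, d f = (∂f/∂x) dx + (∂f/∂y) dy + (∂f/∂z) dz. The components of the vector representation are exactly the entries of grad f in Cartesian coordinates:
  ∂f/∂x = z^2
  ∂f/∂y = 0
  ∂f/∂z = 2*x*z.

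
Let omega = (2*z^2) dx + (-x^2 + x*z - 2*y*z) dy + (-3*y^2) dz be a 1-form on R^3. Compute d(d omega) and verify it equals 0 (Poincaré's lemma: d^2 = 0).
d(d omega) = 0

Step 1: d omega = sum_{i<j} (∂f_j/∂x_i - ∂f_i/∂x_j) dx_i ∧ dx_j:
  coeff of dx ∧ dy: -2*x + z
  coeff of dx ∧ dz: -4*z
  coeff of dy ∧ dz: -x - 4*y
Step 2: Apply d again to each 2-form coefficient. The only possible 3-form in R^3 is dx ∧ dy ∧ dz, with coefficient
  ∂(coeff of dy∧dz)/∂x - ∂(coeff of dx∧dz)/∂y + ∂(coeff of dx∧dy)/∂z
  = ∂/∂x (-x - 4*y) - ∂/∂y (-4*z) + ∂/∂z (-2*x + z).
Each of these terms simplifies to sums of mixed partials that cancel in pairs. The result is 0 (by equality of mixed partials for smooth functions — Schwarz / Clairaut).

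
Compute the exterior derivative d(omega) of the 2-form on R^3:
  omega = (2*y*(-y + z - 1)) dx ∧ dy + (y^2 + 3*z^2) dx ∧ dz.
d(omega) = 0

For a 2-form omega = sum_{i<j} g_{ij} dx_i ∧ dx_j, the exterior derivative is
  d(omega) = sum_{i<j} d(g_{ij}) ∧ dx_i ∧ dx_j = sum_{i<j, k} (∂g_{ij}/∂x_k) dx_k ∧ dx_i ∧ dx_j.
Expand each term, using dx_k ∧ dx_i ∧ dx_j = sgn(permutation) dx_{(a)} ∧ dx_{(b)} ∧ dx_{(c)} with (a < b < c) sorted:
  d(2*y*(-y + z - 1)) includes (∂/∂z)(2*y*(-y + z - 1)) dz = (2*y) dz, which multiplied by dx ∧ dy gives (2*y) dx ∧ dy ∧ dz
  d(y^2 + 3*z^2) includes (∂/∂y)(y^2 + 3*z^2) dy = (2*y) dy, which multiplied by dx ∧ dz gives (-2*y) dx ∧ dy ∧ dz
Collecting like 3-forms: d(omega) = 0.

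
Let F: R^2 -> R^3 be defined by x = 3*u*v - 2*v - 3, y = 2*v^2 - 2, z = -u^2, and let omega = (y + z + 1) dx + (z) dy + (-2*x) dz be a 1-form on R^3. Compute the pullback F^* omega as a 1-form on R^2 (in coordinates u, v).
F^* omega = (9*u^2*v - 8*u*v - 12*u + 6*v^3 - 3*v) du + (-3*u^3 - 4*u^2*v + 2*u^2 + 6*u*v^2 - 3*u - 4*v^2 + 2) dv

Using F^*(f dg) = (f ∘ F) d(g ∘ F), substitute each coordinate x_i by F_i(u, v) in f_i, and replace dx_i by d F_i = (∂F_i/∂u) du + (∂F_i/∂v) dv.
  For the x component: f_1(F) = -u^2 + 2*v^2 - 1; d F_1 = (3*v) du + (3*u - 2) dv
  For the y component: f_2(F) = -u^2; d F_2 = (0) du + (4*v) dv
  For the z component: f_3(F) = -6*u*v + 4*v + 6; d F_3 = (-2*u) du + (0) dv
Combining and collecting du, dv coefficients:
  coeff of du: 9*u^2*v - 8*u*v - 12*u + 6*v^3 - 3*v
  coeff of dv: -3*u^3 - 4*u^2*v + 2*u^2 + 6*u*v^2 - 3*u - 4*v^2 + 2
F^* omega = (9*u^2*v - 8*u*v - 12*u + 6*v^3 - 3*v) du + (-3*u^3 - 4*u^2*v + 2*u^2 + 6*u*v^2 - 3*u - 4*v^2 + 2) dv.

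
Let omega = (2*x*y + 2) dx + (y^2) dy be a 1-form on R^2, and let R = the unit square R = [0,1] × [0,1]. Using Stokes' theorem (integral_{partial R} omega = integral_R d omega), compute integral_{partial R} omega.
integral_(partial R) omega = -1

Stokes: integral_partial_R omega = integral_R d omega with d omega = (∂Q/∂x - ∂P/∂y) dx ∧ dy.
  ∂Q/∂x = 0
  ∂P/∂y = 2*x
  integrand = ∂Q/∂x - ∂P/∂y = -2*x.
Integrating over R: integral_0^1 integral_0^1 (-2*x) dx dy = -1.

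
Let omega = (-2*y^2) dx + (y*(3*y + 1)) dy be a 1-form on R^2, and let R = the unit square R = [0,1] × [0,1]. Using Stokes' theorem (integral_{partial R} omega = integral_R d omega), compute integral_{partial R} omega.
integral_(partial R) omega = 2

Stokes: integral_partial_R omega = integral_R d omega with d omega = (∂Q/∂x - ∂P/∂y) dx ∧ dy.
  ∂Q/∂x = 0
  ∂P/∂y = -4*y
  integrand = ∂Q/∂x - ∂P/∂y = 4*y.
Integrating over R: integral_0^1 integral_0^1 (4*y) dx dy = 2.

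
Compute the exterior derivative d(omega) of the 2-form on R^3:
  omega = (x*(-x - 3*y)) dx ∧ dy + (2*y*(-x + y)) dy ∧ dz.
d(omega) = (-2*y) dx ∧ dy ∧ dz

For a 2-form omega = sum_{i<j} g_{ij} dx_i ∧ dx_j, the exterior derivative is
  d(omega) = sum_{i<j} d(g_{ij}) ∧ dx_i ∧ dx_j = sum_{i<j, k} (∂g_{ij}/∂x_k) dx_k ∧ dx_i ∧ dx_j.
Expand each term, using dx_k ∧ dx_i ∧ dx_j = sgn(permutation) dx_{(a)} ∧ dx_{(b)} ∧ dx_{(c)} with (a < b < c) sorted:
  d(2*y*(-x + y)) includes (∂/∂x)(2*y*(-x + y)) dx = (-2*y) dx, which multiplied by dy ∧ dz gives (-2*y) dx ∧ dy ∧ dz
Collecting like 3-forms: d(omega) = (-2*y) dx ∧ dy ∧ dz.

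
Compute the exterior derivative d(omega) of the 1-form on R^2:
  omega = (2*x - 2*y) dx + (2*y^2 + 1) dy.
d(omega) = (2) dx ∧ dy

For a 1-form omega = sum_i f_i dx_i, the exterior derivative is
  d(omega) = sum_{i < j} (∂f_j/∂x_i - ∂f_i/∂x_j) dx_i ∧ dx_j.
  coefficient of dx ∧ dy: ∂f_2/∂x - ∂f_1/∂y = ∂(2*y^2 + 1)/∂x - ∂(2*x - 2*y)/∂y = 2
Assembling: d(omega) = (2) dx ∧ dy.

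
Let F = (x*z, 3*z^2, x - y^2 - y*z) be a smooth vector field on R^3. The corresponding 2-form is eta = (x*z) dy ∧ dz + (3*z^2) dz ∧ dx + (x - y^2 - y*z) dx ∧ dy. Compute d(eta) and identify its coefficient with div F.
d(eta) = (-y + z) dx ∧ dy ∧ dz; div F = -y + z

For a 2-form in R^3 of the form above, applying d gives a 3-form with coefficient ∂P/∂x + ∂Q/∂y + ∂R/∂z:
  ∂P/∂x = z
  ∂Q/∂y = 0
  ∂R/∂z = -y
Sum = -y + z, which is exactly div F.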